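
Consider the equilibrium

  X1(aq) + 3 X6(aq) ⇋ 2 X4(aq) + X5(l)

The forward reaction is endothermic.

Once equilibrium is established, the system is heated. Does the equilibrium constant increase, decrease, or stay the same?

K depends on temperature via the van 't Hoff relation. The forward reaction is endothermic, so raising T increases K.

increases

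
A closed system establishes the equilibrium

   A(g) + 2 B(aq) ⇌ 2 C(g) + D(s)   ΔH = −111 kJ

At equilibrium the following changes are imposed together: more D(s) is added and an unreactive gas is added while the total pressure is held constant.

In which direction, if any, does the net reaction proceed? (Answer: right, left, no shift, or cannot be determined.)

right

D is a pure solid; its activity is 1 regardless of amount, so Q is unaffected — no shift from this change.
Adding inert gas at constant total pressure expands the volume and lowers every reacting partial pressure. With Δn_gas = 2 − 1 = +1, Q moves away from K toward the side with fewer gas moles, so the system shifts toward the side with more gas moles — to the right.
Only the nonzero effect(s) matter; the net shift is to the right.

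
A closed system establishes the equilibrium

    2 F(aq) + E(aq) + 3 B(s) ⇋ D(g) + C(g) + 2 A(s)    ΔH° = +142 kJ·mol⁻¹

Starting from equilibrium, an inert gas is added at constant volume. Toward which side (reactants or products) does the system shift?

no shift

At constant volume, adding an inert gas leaves every reacting species' partial pressure unchanged, so Q is unchanged — no shift from this change.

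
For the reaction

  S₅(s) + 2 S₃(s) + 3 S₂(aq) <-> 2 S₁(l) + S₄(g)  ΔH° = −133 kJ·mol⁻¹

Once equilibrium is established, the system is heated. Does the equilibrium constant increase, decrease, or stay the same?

K depends on temperature via the van 't Hoff relation. The forward reaction is exothermic, so raising T decreases K.

decreases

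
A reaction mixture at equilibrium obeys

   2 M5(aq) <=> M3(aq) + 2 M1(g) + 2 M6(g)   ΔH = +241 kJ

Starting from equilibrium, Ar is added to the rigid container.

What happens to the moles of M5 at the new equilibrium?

unchanged

At constant volume, adding an inert gas leaves every reacting species' partial pressure unchanged, so Q is unchanged — no shift from this change.
No net shift occurs, so the amount of M5 is unchanged.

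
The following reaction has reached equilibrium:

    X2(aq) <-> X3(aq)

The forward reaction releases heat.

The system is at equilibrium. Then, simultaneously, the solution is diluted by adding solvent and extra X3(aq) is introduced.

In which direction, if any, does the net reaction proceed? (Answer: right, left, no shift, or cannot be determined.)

Dilution scales every aqueous concentration by the same factor. Δn_aq = 1 − 1 = 0, so Q is unchanged — no shift.
Adding X3 (aq), a product, drives the reaction to the left.
Only the nonzero effect(s) matter; the net shift is to the left.

left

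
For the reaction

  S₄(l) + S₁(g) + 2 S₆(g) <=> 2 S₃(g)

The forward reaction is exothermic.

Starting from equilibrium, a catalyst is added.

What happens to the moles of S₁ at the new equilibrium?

A catalyst speeds both forward and reverse rates equally; it changes neither Q nor K — no shift from this change.
No net shift occurs, so the amount of S₁ is unchanged.

unchanged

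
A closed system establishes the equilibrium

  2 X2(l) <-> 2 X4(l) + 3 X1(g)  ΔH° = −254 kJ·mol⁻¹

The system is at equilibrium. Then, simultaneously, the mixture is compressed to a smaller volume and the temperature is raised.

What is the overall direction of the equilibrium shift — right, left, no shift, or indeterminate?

Gas moles: reactants 0, products 3 (Δn_gas = +3). Compression shifts the system toward the side with fewer moles of gas — to the left.
The forward reaction is exothermic. Raising T favours the endothermic direction — shift to the left.
All effects act in the same direction — net shift to the left.

left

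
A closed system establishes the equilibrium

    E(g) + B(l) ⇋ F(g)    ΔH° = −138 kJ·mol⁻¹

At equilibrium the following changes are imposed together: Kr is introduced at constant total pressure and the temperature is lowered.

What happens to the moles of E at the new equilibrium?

decreases

Adding inert gas at constant total pressure expands the volume, scaling every reacting partial pressure by the same factor. Δn_gas = 1 − 1 = 0, so Q is unchanged — no shift.
The forward reaction is exothermic. Lowering T favours the exothermic direction — shift to the right.
The net shift is to the right. E is a reactant, so its amount decreases.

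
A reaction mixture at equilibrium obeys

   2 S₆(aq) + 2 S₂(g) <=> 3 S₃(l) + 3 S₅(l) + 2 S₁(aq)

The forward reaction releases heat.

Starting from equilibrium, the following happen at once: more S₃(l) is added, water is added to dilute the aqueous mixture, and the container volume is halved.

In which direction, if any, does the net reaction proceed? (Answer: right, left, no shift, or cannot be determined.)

S₃ is a pure liquid; its activity is 1 regardless of amount, so Q is unaffected — no shift from this change.
Dilution scales every aqueous concentration by the same factor. Δn_aq = 2 − 2 = 0, so Q is unchanged — no shift.
Gas moles: reactants 2, products 0 (Δn_gas = -2). Compression shifts the system toward the side with fewer moles of gas — to the right.
Only the nonzero effect(s) matter; the net shift is to the right.

right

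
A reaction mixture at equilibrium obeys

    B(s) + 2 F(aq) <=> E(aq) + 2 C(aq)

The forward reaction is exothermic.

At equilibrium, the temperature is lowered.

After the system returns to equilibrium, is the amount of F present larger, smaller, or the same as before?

decreases

The forward reaction is exothermic. Lowering T favours the exothermic direction — shift to the right.
The net shift is to the right. F is a reactant, so its amount decreases.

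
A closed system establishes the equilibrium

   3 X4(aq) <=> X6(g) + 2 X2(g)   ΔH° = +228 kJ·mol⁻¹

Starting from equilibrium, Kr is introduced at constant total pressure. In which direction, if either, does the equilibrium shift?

Adding inert gas at constant total pressure expands the volume and lowers every reacting partial pressure. With Δn_gas = 3 − 0 = +3, Q moves away from K toward the side with fewer gas moles, so the system shifts toward the side with more gas moles — to the right.

right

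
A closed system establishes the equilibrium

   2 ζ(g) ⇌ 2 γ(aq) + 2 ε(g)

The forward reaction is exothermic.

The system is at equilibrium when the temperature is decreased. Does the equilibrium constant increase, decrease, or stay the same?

K depends on temperature via the van 't Hoff relation. The forward reaction is exothermic, so lowering T increases K.

increases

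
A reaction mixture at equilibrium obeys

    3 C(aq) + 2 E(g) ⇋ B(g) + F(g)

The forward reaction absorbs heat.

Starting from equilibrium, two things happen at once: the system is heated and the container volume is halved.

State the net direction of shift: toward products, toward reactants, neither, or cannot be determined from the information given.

right

The forward reaction is endothermic. Raising T favours the endothermic direction — shift to the right.
Gas moles: reactants 2, products 2. Δn_gas = 0, so a volume change leaves Q equal to K — no shift from this change.
Only the nonzero effect(s) matter; the net shift is to the right.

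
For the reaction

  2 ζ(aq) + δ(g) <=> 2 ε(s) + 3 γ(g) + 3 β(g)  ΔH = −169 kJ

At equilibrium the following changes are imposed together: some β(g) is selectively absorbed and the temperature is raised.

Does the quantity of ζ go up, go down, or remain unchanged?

cannot be determined

Removing β (g), a product, drives the reaction to the right.
The forward reaction is exothermic. Raising T favours the endothermic direction — shift to the left.
The two effects oppose each other, so the net shift — and hence the change in ζ — cannot be determined from the given information.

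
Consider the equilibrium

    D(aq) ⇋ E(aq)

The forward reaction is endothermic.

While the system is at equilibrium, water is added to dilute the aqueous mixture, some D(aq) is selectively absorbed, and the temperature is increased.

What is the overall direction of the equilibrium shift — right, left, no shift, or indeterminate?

cannot be determined

Dilution scales every aqueous concentration by the same factor. Δn_aq = 1 − 1 = 0, so Q is unchanged — no shift.
Removing D (aq), a reactant, drives the reaction to the left.
The forward reaction is endothermic. Raising T favours the endothermic direction — shift to the right.
The individual effects push in opposite directions; without quantitative information the net direction cannot be determined.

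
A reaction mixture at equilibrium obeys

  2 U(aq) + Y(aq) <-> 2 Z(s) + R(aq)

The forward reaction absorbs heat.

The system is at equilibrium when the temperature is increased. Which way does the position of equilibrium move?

The forward reaction is endothermic. Raising T favours the endothermic direction — shift to the right.

right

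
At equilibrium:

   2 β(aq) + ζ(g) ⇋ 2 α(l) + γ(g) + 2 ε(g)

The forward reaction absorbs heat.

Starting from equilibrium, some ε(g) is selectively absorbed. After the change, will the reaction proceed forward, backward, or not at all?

Removing ε (g), a product, drives the reaction to the right.

right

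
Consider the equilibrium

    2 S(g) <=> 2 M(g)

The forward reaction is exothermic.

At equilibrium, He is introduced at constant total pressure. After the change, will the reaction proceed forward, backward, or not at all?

Adding inert gas at constant total pressure expands the volume, scaling every reacting partial pressure by the same factor. Δn_gas = 2 − 2 = 0, so Q is unchanged — no shift.

no shift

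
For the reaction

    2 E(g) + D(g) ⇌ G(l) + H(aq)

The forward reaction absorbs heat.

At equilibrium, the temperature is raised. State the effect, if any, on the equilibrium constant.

increases

K depends on temperature via the van 't Hoff relation. The forward reaction is endothermic, so raising T increases K.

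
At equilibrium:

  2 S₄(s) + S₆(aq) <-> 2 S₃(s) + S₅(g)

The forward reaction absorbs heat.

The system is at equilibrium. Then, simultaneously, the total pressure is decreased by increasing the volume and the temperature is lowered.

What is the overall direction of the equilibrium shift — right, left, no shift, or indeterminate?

Gas moles: reactants 0, products 1 (Δn_gas = +1). Expansion shifts the system toward the side with more moles of gas — to the right.
The forward reaction is endothermic. Lowering T favours the exothermic direction — shift to the left.
The individual effects push in opposite directions; without quantitative information the net direction cannot be determined.

cannot be determined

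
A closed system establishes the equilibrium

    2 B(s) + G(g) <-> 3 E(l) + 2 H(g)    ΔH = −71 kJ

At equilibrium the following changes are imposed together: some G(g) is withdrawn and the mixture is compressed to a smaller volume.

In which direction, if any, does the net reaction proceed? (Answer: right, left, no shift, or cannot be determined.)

Removing G (g), a reactant, drives the reaction to the left.
Gas moles: reactants 1, products 2 (Δn_gas = +1). Compression shifts the system toward the side with fewer moles of gas — to the left.
All effects act in the same direction — net shift to the left.

left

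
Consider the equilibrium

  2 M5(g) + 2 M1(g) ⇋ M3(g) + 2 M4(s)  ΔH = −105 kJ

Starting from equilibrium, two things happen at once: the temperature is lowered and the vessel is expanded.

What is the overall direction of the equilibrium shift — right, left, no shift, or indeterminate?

The forward reaction is exothermic. Lowering T favours the exothermic direction — shift to the right.
Gas moles: reactants 4, products 1 (Δn_gas = -3). Expansion shifts the system toward the side with more moles of gas — to the left.
The individual effects push in opposite directions; without quantitative information the net direction cannot be determined.

cannot be determined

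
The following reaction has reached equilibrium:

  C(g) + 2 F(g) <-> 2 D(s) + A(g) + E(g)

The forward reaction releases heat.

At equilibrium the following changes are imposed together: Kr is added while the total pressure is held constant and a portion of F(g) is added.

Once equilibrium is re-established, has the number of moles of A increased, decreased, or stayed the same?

Adding inert gas at constant total pressure expands the volume and lowers every reacting partial pressure. With Δn_gas = 2 − 3 = -1, Q moves away from K toward the side with fewer gas moles, so the system shifts toward the side with more gas moles — to the left.
Adding F (g), a reactant, drives the reaction to the right.
The two effects oppose each other, so the net shift — and hence the change in A — cannot be determined from the given information.

cannot be determined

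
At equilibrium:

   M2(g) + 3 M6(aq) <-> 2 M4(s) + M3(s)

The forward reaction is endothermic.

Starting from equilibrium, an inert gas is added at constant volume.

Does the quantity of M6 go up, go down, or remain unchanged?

unchanged

At constant volume, adding an inert gas leaves every reacting species' partial pressure unchanged, so Q is unchanged — no shift from this change.
No net shift occurs, so the amount of M6 is unchanged.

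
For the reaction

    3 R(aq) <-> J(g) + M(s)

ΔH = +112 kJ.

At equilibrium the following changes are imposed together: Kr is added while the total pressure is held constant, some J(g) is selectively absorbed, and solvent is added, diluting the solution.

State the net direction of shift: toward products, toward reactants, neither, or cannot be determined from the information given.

cannot be determined

Adding inert gas at constant total pressure expands the volume and lowers every reacting partial pressure. With Δn_gas = 1 − 0 = +1, Q moves away from K toward the side with fewer gas moles, so the system shifts toward the side with more gas moles — to the right.
Removing J (g), a product, drives the reaction to the right.
Dilution lowers every aqueous concentration by the same factor. Δn_aq = 0 − 3 = -3, so the system shifts toward the side with more dissolved moles — to the left.
The individual effects push in opposite directions; without quantitative information the net direction cannot be determined.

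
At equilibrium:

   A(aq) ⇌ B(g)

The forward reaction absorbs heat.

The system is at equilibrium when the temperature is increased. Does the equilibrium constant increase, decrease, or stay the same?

increases

K depends on temperature via the van 't Hoff relation. The forward reaction is endothermic, so raising T increases K.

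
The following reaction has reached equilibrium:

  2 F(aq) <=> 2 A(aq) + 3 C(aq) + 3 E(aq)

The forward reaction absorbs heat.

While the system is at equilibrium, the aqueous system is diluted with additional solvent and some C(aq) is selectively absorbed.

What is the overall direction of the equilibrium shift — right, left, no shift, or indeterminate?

right

Dilution lowers every aqueous concentration by the same factor. Δn_aq = 8 − 2 = +6, so the system shifts toward the side with more dissolved moles — to the right.
Removing C (aq), a product, drives the reaction to the right.
All effects act in the same direction — net shift to the right.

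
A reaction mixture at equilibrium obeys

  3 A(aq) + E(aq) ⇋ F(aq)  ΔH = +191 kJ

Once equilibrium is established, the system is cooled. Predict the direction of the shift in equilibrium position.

The forward reaction is endothermic. Lowering T favours the exothermic direction — shift to the left.

left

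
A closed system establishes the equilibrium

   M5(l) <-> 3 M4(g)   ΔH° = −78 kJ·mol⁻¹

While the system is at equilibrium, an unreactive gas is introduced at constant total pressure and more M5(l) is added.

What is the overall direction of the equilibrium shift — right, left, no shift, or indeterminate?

right

Adding inert gas at constant total pressure expands the volume and lowers every reacting partial pressure. With Δn_gas = 3 − 0 = +3, Q moves away from K toward the side with fewer gas moles, so the system shifts toward the side with more gas moles — to the right.
M5 is a pure liquid; its activity is 1 regardless of amount, so Q is unaffected — no shift from this change.
Only the nonzero effect(s) matter; the net shift is to the right.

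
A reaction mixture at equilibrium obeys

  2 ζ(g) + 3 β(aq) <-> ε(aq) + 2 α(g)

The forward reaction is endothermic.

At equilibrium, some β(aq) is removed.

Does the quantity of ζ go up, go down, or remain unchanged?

Removing β (aq), a reactant, drives the reaction to the left.
The net shift is to the left. ζ is a reactant, so its amount increases.

increases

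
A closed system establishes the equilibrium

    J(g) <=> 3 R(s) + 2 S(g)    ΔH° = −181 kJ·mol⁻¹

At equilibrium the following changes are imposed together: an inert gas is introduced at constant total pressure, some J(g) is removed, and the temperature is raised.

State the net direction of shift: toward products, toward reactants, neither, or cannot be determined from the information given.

cannot be determined

Adding inert gas at constant total pressure expands the volume and lowers every reacting partial pressure. With Δn_gas = 2 − 1 = +1, Q moves away from K toward the side with fewer gas moles, so the system shifts toward the side with more gas moles — to the right.
Removing J (g), a reactant, drives the reaction to the left.
The forward reaction is exothermic. Raising T favours the endothermic direction — shift to the left.
The individual effects push in opposite directions; without quantitative information the net direction cannot be determined.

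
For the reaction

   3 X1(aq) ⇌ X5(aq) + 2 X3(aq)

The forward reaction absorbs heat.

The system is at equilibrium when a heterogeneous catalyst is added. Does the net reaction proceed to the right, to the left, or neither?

no shift

A catalyst speeds both forward and reverse rates equally; it changes neither Q nor K — no shift from this change.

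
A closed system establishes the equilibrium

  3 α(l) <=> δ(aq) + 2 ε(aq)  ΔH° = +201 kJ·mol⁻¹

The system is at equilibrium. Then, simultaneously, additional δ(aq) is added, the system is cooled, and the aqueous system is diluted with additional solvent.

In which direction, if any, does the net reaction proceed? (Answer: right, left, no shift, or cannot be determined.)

Adding δ (aq), a product, drives the reaction to the left.
The forward reaction is endothermic. Lowering T favours the exothermic direction — shift to the left.
Dilution lowers every aqueous concentration by the same factor. Δn_aq = 3 − 0 = +3, so the system shifts toward the side with more dissolved moles — to the right.
The individual effects push in opposite directions; without quantitative information the net direction cannot be determined.

cannot be determined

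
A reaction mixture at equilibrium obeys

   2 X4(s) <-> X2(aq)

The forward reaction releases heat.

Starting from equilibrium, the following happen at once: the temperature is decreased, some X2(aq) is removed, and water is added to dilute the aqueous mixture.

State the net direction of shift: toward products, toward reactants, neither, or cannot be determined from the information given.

right

The forward reaction is exothermic. Lowering T favours the exothermic direction — shift to the right.
Removing X2 (aq), a product, drives the reaction to the right.
Dilution lowers every aqueous concentration by the same factor. Δn_aq = 1 − 0 = +1, so the system shifts toward the side with more dissolved moles — to the right.
All effects act in the same direction — net shift to the right.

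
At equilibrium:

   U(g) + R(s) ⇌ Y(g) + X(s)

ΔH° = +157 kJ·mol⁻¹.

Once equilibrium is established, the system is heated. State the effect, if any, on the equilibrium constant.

increases

K depends on temperature via the van 't Hoff relation. The forward reaction is endothermic, so raising T increases K.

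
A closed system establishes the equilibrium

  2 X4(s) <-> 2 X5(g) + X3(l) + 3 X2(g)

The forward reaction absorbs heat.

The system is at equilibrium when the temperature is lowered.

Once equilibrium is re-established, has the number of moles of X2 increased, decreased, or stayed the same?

The forward reaction is endothermic. Lowering T favours the exothermic direction — shift to the left.
The net shift is to the left. X2 is a product, so its amount decreases.

decreases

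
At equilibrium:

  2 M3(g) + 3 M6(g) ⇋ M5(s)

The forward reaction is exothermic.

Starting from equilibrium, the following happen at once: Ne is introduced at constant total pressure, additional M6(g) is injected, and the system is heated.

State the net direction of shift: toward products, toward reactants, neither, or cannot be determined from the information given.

Adding inert gas at constant total pressure expands the volume and lowers every reacting partial pressure. With Δn_gas = 0 − 5 = -5, Q moves away from K toward the side with fewer gas moles, so the system shifts toward the side with more gas moles — to the left.
Adding M6 (g), a reactant, drives the reaction to the right.
The forward reaction is exothermic. Raising T favours the endothermic direction — shift to the left.
The individual effects push in opposite directions; without quantitative information the net direction cannot be determined.

cannot be determined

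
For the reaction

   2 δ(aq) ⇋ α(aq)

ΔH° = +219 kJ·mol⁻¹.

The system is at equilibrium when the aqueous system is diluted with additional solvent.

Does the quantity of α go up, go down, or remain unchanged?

Dilution lowers every aqueous concentration by the same factor. Δn_aq = 1 − 2 = -1, so the system shifts toward the side with more dissolved moles — to the left.
The net shift is to the left. α is a product, so its amount decreases.

decreases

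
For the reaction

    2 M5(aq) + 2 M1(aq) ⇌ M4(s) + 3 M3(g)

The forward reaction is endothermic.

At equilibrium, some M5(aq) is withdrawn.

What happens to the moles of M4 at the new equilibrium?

Removing M5 (aq), a reactant, drives the reaction to the left.
The net shift is to the left. M4 is a product, so its amount decreases.

decreases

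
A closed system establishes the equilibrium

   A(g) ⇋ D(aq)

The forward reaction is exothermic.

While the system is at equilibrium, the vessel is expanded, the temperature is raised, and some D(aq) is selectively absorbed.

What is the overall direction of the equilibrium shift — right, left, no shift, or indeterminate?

cannot be determined

Gas moles: reactants 1, products 0 (Δn_gas = -1). Expansion shifts the system toward the side with more moles of gas — to the left.
The forward reaction is exothermic. Raising T favours the endothermic direction — shift to the left.
Removing D (aq), a product, drives the reaction to the right.
The individual effects push in opposite directions; without quantitative information the net direction cannot be determined.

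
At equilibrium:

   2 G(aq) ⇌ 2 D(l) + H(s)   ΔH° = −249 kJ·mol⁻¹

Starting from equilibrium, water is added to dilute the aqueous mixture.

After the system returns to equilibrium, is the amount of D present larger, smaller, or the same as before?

decreases

Dilution lowers every aqueous concentration by the same factor. Δn_aq = 0 − 2 = -2, so the system shifts toward the side with more dissolved moles — to the left.
The net shift is to the left. D is a product, so its amount decreases.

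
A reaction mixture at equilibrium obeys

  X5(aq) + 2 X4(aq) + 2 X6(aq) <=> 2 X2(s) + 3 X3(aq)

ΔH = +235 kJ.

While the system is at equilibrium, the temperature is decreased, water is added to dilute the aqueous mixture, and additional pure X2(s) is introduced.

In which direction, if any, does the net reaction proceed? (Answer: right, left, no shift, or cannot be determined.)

left

The forward reaction is endothermic. Lowering T favours the exothermic direction — shift to the left.
Dilution lowers every aqueous concentration by the same factor. Δn_aq = 3 − 5 = -2, so the system shifts toward the side with more dissolved moles — to the left.
X2 is a pure solid; its activity is 1 regardless of amount, so Q is unaffected — no shift from this change.
Only the nonzero effect(s) matter; the net shift is to the left.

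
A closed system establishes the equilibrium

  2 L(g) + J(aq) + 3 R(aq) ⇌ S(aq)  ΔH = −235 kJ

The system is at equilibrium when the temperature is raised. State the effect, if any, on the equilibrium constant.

decreases

K depends on temperature via the van 't Hoff relation. The forward reaction is exothermic, so raising T decreases K.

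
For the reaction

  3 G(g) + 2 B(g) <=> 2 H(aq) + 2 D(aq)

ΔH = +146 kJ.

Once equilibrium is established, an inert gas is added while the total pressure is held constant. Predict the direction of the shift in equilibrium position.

Adding inert gas at constant total pressure expands the volume and lowers every reacting partial pressure. With Δn_gas = 0 − 5 = -5, Q moves away from K toward the side with fewer gas moles, so the system shifts toward the side with more gas moles — to the left.

left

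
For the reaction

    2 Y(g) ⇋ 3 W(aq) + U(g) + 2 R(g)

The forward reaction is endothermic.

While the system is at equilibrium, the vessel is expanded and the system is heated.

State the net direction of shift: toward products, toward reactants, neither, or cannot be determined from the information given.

right

Gas moles: reactants 2, products 3 (Δn_gas = +1). Expansion shifts the system toward the side with more moles of gas — to the right.
The forward reaction is endothermic. Raising T favours the endothermic direction — shift to the right.
All effects act in the same direction — net shift to the right.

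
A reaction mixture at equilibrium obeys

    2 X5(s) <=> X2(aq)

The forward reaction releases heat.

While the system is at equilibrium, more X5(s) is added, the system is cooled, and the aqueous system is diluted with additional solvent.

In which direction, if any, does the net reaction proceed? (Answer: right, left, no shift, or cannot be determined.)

right

X5 is a pure solid; its activity is 1 regardless of amount, so Q is unaffected — no shift from this change.
The forward reaction is exothermic. Lowering T favours the exothermic direction — shift to the right.
Dilution lowers every aqueous concentration by the same factor. Δn_aq = 1 − 0 = +1, so the system shifts toward the side with more dissolved moles — to the right.
Only the nonzero effect(s) matter; the net shift is to the right.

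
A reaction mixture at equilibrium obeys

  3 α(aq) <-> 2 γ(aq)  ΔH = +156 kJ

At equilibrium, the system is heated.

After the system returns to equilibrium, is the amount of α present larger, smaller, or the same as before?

The forward reaction is endothermic. Raising T favours the endothermic direction — shift to the right.
The net shift is to the right. α is a reactant, so its amount decreases.

decreases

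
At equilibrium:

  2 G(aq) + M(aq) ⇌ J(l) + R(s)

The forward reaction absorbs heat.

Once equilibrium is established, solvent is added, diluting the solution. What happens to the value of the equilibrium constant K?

unchanged

The equilibrium constant depends only on temperature. This perturbation may move the position of equilibrium, but since T is unchanged, K itself is unchanged.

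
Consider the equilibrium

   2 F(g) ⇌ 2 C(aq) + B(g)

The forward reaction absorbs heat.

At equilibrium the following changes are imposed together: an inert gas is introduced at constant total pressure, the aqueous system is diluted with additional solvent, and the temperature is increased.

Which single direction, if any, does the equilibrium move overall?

cannot be determined

Adding inert gas at constant total pressure expands the volume and lowers every reacting partial pressure. With Δn_gas = 1 − 2 = -1, Q moves away from K toward the side with fewer gas moles, so the system shifts toward the side with more gas moles — to the left.
Dilution lowers every aqueous concentration by the same factor. Δn_aq = 2 − 0 = +2, so the system shifts toward the side with more dissolved moles — to the right.
The forward reaction is endothermic. Raising T favours the endothermic direction — shift to the right.
The individual effects push in opposite directions; without quantitative information the net direction cannot be determined.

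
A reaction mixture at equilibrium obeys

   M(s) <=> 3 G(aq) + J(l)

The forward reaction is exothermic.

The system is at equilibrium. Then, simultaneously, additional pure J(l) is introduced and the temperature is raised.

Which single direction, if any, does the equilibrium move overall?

left

J is a pure liquid; its activity is 1 regardless of amount, so Q is unaffected — no shift from this change.
The forward reaction is exothermic. Raising T favours the endothermic direction — shift to the left.
Only the nonzero effect(s) matter; the net shift is to the left.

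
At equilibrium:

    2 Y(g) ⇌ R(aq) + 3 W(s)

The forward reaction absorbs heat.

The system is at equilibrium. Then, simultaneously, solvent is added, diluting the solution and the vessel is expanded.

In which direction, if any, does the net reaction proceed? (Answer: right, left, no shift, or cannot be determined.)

Dilution lowers every aqueous concentration by the same factor. Δn_aq = 1 − 0 = +1, so the system shifts toward the side with more dissolved moles — to the right.
Gas moles: reactants 2, products 0 (Δn_gas = -2). Expansion shifts the system toward the side with more moles of gas — to the left.
The individual effects push in opposite directions; without quantitative information the net direction cannot be determined.

cannot be determined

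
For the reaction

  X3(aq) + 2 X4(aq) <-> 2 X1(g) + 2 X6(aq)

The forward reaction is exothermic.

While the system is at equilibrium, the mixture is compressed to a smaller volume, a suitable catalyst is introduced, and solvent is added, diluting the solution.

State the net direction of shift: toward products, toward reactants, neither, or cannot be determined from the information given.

Gas moles: reactants 0, products 2 (Δn_gas = +2). Compression shifts the system toward the side with fewer moles of gas — to the left.
A catalyst speeds both forward and reverse rates equally; it changes neither Q nor K — no shift from this change.
Dilution lowers every aqueous concentration by the same factor. Δn_aq = 2 − 3 = -1, so the system shifts toward the side with more dissolved moles — to the left.
Only the nonzero effect(s) matter; the net shift is to the left.

left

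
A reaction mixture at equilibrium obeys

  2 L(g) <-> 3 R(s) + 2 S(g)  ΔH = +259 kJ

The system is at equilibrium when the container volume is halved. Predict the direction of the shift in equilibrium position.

no shift

Gas moles: reactants 2, products 2. Δn_gas = 0, so a volume change leaves Q equal to K — no shift from this change.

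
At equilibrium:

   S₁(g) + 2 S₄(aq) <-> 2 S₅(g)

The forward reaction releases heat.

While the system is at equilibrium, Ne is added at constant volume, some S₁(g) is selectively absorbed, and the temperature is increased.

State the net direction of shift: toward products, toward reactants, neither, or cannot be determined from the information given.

left

At constant volume, adding an inert gas leaves every reacting species' partial pressure unchanged, so Q is unchanged — no shift from this change.
Removing S₁ (g), a reactant, drives the reaction to the left.
The forward reaction is exothermic. Raising T favours the endothermic direction — shift to the left.
Only the nonzero effect(s) matter; the net shift is to the left.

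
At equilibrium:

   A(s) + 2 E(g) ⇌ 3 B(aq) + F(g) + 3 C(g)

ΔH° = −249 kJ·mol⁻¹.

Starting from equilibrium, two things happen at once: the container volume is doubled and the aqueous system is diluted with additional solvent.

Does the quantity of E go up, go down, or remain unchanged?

decreases

Gas moles: reactants 2, products 4 (Δn_gas = +2). Expansion shifts the system toward the side with more moles of gas — to the right.
Dilution lowers every aqueous concentration by the same factor. Δn_aq = 3 − 0 = +3, so the system shifts toward the side with more dissolved moles — to the right.
The net shift is to the right. E is a reactant, so its amount decreases.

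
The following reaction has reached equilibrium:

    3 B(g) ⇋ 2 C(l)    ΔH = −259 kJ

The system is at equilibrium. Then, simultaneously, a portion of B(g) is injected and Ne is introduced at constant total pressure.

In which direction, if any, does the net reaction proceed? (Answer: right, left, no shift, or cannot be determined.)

Adding B (g), a reactant, drives the reaction to the right.
Adding inert gas at constant total pressure expands the volume and lowers every reacting partial pressure. With Δn_gas = 0 − 3 = -3, Q moves away from K toward the side with fewer gas moles, so the system shifts toward the side with more gas moles — to the left.
The individual effects push in opposite directions; without quantitative information the net direction cannot be determined.

cannot be determined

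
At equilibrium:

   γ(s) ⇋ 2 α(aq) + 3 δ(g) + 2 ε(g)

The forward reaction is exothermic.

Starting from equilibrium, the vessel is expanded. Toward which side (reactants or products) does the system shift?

Gas moles: reactants 0, products 5 (Δn_gas = +5). Expansion shifts the system toward the side with more moles of gas — to the right.

right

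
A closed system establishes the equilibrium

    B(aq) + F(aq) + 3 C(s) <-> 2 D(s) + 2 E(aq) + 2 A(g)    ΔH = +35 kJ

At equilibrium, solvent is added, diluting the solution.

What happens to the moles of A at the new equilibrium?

unchanged

Dilution scales every aqueous concentration by the same factor. Δn_aq = 2 − 2 = 0, so Q is unchanged — no shift.
No net shift occurs, so the amount of A is unchanged.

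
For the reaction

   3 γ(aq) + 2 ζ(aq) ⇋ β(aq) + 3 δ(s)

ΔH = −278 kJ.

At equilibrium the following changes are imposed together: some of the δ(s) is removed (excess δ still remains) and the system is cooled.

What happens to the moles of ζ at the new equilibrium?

decreases

δ is a pure solid; its activity is 1 regardless of amount, so Q is unaffected — no shift from this change.
The forward reaction is exothermic. Lowering T favours the exothermic direction — shift to the right.
The net shift is to the right. ζ is a reactant, so its amount decreases.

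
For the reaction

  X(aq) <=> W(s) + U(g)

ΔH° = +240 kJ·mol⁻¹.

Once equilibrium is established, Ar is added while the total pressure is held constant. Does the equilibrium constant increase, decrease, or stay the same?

The equilibrium constant depends only on temperature. This perturbation may move the position of equilibrium, but since T is unchanged, K itself is unchanged.

unchanged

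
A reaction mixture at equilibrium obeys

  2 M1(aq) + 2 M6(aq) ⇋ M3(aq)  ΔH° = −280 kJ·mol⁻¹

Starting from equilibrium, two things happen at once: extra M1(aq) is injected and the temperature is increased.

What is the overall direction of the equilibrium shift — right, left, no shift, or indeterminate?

Adding M1 (aq), a reactant, drives the reaction to the right.
The forward reaction is exothermic. Raising T favours the endothermic direction — shift to the left.
The individual effects push in opposite directions; without quantitative information the net direction cannot be determined.

cannot be determined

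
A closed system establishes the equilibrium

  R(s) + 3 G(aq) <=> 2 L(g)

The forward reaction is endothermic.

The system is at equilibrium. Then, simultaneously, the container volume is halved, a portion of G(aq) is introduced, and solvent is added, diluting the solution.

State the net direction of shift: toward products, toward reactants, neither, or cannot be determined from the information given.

cannot be determined

Gas moles: reactants 0, products 2 (Δn_gas = +2). Compression shifts the system toward the side with fewer moles of gas — to the left.
Adding G (aq), a reactant, drives the reaction to the right.
Dilution lowers every aqueous concentration by the same factor. Δn_aq = 0 − 3 = -3, so the system shifts toward the side with more dissolved moles — to the left.
The individual effects push in opposite directions; without quantitative information the net direction cannot be determined.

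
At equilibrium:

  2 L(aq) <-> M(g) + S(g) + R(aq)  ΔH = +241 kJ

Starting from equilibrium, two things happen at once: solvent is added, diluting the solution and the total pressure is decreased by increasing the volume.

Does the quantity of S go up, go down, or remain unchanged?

cannot be determined

Dilution lowers every aqueous concentration by the same factor. Δn_aq = 1 − 2 = -1, so the system shifts toward the side with more dissolved moles — to the left.
Gas moles: reactants 0, products 2 (Δn_gas = +2). Expansion shifts the system toward the side with more moles of gas — to the right.
The two effects oppose each other, so the net shift — and hence the change in S — cannot be determined from the given information.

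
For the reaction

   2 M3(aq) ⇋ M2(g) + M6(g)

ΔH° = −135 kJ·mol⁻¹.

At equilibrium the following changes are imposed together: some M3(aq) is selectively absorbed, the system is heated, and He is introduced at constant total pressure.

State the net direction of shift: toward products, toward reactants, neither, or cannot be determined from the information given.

Removing M3 (aq), a reactant, drives the reaction to the left.
The forward reaction is exothermic. Raising T favours the endothermic direction — shift to the left.
Adding inert gas at constant total pressure expands the volume and lowers every reacting partial pressure. With Δn_gas = 2 − 0 = +2, Q moves away from K toward the side with fewer gas moles, so the system shifts toward the side with more gas moles — to the right.
The individual effects push in opposite directions; without quantitative information the net direction cannot be determined.

cannot be determined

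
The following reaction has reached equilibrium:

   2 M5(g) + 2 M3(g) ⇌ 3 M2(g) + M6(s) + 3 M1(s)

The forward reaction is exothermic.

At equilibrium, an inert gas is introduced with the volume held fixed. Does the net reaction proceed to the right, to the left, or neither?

At constant volume, adding an inert gas leaves every reacting species' partial pressure unchanged, so Q is unchanged — no shift from this change.

no shift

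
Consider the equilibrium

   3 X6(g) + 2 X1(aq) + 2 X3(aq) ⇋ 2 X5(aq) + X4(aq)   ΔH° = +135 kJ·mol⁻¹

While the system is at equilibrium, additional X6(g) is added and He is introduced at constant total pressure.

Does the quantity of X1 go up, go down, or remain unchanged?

Adding X6 (g), a reactant, drives the reaction to the right.
Adding inert gas at constant total pressure expands the volume and lowers every reacting partial pressure. With Δn_gas = 0 − 3 = -3, Q moves away from K toward the side with fewer gas moles, so the system shifts toward the side with more gas moles — to the left.
The two effects oppose each other, so the net shift — and hence the change in X1 — cannot be determined from the given information.

cannot be determined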